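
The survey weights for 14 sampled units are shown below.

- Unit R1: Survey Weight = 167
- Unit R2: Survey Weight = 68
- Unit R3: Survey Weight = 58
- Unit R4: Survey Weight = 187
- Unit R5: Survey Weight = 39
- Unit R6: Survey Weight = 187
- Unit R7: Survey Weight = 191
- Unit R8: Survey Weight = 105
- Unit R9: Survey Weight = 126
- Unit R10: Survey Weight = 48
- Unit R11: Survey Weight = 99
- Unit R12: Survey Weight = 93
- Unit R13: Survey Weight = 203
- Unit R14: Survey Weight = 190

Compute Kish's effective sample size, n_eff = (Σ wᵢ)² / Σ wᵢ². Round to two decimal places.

11.54

Σ wᵢ = 1761
Σ wᵢ² = 268781
n_eff = 1761² / 268781 = 3101121 / 268781 = 11.537724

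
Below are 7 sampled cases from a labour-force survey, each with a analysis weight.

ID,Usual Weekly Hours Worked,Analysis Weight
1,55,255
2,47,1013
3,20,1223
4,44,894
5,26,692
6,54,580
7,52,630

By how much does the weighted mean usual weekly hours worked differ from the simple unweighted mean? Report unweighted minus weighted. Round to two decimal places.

3.32

Unweighted sum = 55 + 47 + 20 + 44 + 26 + 54 + 52 = 298
Unweighted mean = 298 / 7 = 42.571429
Weighted sum = 55×255 + 47×1013 + 20×1223 + 44×894 + 26×692 + 54×580 + 52×630
  = 207504
Sum of weights = 255 + 1013 + 1223 + 894 + 692 + 580 + 630 = 5287
Weighted mean = 207504 / 5287 = 39.247967
Difference (unweighted minus weighted) = 3.3234619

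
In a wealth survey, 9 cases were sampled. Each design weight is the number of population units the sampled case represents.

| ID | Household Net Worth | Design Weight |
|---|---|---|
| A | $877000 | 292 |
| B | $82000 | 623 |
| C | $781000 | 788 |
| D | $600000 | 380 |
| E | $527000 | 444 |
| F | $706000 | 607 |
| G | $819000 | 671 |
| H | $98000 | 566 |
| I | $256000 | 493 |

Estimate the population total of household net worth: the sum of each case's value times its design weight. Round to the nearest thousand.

Weighted total = 877000×292 + 82000×623 + 781000×788 + 600000×380 + 527000×444 + 706000×607 + 819000×671 + 98000×566 + 256000×493
  = 256084000 + 51086000 + 615428000 + 228000000 + 233988000 + 428542000 + 549549000 + 55468000 + 126208000 = 2544353000

2544353000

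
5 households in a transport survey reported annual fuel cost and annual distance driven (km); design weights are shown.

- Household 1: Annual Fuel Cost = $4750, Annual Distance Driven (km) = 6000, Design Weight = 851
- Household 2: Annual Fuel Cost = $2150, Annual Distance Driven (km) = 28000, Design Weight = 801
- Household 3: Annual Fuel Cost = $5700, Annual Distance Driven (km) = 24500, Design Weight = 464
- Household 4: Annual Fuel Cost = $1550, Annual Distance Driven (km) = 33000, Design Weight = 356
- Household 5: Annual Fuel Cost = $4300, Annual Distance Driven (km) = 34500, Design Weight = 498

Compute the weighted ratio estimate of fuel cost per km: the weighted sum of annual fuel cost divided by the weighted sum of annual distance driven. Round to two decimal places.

0.16

Σ wᵢ·y = 4750×851 + 2150×801 + 5700×464 + 1550×356 + 4300×498
  = 4042250 + 1722150 + 2644800 + 551800 + 2141400 = 11102400
Σ wᵢ·x = 6000×851 + 28000×801 + 24500×464 + 33000×356 + 34500×498
  = 5106000 + 22428000 + 11368000 + 11748000 + 17181000 = 67831000
Ratio = 11102400 / 67831000 = 0.16367737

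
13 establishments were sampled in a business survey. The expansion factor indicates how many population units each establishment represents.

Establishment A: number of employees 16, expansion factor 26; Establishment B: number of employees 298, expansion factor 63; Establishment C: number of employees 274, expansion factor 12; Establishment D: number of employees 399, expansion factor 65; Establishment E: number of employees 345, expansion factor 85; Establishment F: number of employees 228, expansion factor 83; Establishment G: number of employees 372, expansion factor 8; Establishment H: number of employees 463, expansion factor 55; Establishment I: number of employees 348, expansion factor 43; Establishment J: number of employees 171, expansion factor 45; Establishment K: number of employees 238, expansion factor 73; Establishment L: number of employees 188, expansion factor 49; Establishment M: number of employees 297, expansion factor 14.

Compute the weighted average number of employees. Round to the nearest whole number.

Weighted sum = 178506
Sum of weights = 621
Weighted mean = 178506 / 621 = 287.44928

287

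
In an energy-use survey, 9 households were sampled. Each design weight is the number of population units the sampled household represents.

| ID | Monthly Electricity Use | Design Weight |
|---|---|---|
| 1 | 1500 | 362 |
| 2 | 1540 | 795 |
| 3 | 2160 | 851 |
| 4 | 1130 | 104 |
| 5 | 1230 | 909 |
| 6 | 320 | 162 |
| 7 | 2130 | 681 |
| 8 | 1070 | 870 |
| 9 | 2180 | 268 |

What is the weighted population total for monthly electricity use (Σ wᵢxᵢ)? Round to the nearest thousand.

Weighted total = 1500×362 + 1540×795 + 2160×851 + 1130×104 + 1230×909 + 320×162 + 2130×681 + 1070×870 + 2180×268
  = 543000 + 1224300 + 1838160 + 117520 + 1118070 + 51840 + 1450530 + 930900 + 584240 = 7858560

7859000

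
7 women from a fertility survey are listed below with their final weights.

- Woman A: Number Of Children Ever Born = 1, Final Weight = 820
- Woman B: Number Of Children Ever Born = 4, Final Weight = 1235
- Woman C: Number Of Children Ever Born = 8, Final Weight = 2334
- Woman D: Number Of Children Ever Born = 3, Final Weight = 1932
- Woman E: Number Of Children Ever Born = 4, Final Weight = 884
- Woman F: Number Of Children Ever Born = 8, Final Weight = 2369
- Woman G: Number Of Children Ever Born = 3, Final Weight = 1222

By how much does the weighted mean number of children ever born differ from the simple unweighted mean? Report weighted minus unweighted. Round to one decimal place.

Unweighted sum = 1 + 4 + 8 + 3 + 4 + 8 + 3 = 31
Unweighted mean = 31 / 7 = 4.4285714
Weighted sum = 1×820 + 4×1235 + 8×2334 + 3×1932 + 4×884 + 8×2369 + 3×1222
  = 56382
Sum of weights = 820 + 1235 + 2334 + 1932 + 884 + 2369 + 1222 = 10796
Weighted mean = 56382 / 10796 = 5.2224898
Difference (weighted minus unweighted) = 0.79391838

0.8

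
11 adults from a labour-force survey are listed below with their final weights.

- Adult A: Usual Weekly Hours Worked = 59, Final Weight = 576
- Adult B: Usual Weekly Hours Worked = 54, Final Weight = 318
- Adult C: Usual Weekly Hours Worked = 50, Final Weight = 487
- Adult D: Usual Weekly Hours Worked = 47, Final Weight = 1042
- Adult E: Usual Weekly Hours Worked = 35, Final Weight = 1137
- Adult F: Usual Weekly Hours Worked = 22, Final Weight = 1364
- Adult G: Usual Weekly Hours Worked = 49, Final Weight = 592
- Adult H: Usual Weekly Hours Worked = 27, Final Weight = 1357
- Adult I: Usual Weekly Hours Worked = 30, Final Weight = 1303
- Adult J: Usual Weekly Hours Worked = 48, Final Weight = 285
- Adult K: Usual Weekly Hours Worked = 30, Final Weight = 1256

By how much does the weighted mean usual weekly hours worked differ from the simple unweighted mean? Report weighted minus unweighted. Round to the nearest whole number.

-5

Unweighted sum = 59 + 54 + 50 + 47 + 35 + 22 + 49 + 27 + 30 + 48 + 30 = 451
Unweighted mean = 451 / 11 = 41
Weighted sum = 59×576 + 54×318 + 50×487 + 47×1042 + 35×1137 + 22×1364 + 49×592 + 27×1357 + 30×1303 + 48×285 + 30×1256
  = 33984 + 17172 + 24350 + 48974 + 39795 + 30008 + 29008 + 36639 + 39090 + 13680 + 37680 = 350380
Sum of weights = 576 + 318 + 487 + 1042 + 1137 + 1364 + 592 + 1357 + 1303 + 285 + 1256 = 9717
Weighted mean = 350380 / 9717 = 36.058454
Difference (weighted minus unweighted) = -4.9415457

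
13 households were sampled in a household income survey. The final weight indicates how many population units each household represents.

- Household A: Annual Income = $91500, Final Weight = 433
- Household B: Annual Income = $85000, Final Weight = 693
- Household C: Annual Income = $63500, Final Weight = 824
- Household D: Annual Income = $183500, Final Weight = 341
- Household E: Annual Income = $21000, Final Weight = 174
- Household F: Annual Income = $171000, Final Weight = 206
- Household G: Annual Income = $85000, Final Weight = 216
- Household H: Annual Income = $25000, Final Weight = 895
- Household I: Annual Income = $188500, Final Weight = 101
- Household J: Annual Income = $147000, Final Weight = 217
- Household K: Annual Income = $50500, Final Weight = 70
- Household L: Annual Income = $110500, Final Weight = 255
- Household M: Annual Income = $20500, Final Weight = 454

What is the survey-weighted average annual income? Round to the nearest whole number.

Weighted sum = 384994000
Sum of weights = 4879
Weighted mean = 384994000 / 4879 = 78908.383

78908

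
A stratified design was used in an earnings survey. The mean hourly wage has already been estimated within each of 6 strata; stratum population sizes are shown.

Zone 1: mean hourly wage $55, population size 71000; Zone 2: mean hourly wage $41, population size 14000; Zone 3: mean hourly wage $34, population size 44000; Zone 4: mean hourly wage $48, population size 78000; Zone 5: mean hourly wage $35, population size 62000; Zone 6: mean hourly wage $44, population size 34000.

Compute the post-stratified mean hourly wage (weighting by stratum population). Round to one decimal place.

44.2

Σ Nₕ·x̄ₕ = 13385000
Σ Nₕ = 71000 + 14000 + 44000 + 78000 + 62000 + 34000 = 303000
Overall mean = 13385000 / 303000 = 44.174917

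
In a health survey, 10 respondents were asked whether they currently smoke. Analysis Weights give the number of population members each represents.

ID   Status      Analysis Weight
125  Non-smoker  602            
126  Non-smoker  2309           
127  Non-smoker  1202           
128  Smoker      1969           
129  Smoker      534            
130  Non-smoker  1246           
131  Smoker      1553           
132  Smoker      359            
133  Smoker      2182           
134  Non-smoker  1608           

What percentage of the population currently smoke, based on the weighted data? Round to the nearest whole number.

Sum of weights for 'Smoker' = 1969 + 534 + 1553 + 359 + 2182 = 6597
Total weight = 602 + 2309 + 1202 + 1969 + 534 + 1246 + 1553 + 359 + 2182 + 1608 = 13564
Weighted proportion = 6597 / 13564 = 0.48636096 → 48.636096%

49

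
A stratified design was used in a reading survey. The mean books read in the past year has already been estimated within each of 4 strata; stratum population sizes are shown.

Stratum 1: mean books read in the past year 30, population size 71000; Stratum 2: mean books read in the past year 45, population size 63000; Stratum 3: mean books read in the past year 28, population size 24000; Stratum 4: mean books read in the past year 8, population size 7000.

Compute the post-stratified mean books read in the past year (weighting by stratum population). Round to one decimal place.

Σ Nₕ·x̄ₕ = 30×71000 + 45×63000 + 28×24000 + 8×7000
  = 2130000 + 2835000 + 672000 + 56000 = 5693000
Σ Nₕ = 71000 + 63000 + 24000 + 7000 = 165000
Overall mean = 5693000 / 165000 = 34.50303

34.5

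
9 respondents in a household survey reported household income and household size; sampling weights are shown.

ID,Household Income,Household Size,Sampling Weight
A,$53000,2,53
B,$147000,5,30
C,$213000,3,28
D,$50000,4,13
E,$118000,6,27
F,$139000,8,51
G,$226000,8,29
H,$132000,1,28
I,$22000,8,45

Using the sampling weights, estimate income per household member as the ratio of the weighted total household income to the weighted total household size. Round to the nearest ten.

Σ wᵢ·y = 53000×53 + 147000×30 + 213000×28 + 50000×13 + 118000×27 + 139000×51 + 226000×29 + 132000×28 + 22000×45
  = 2809000 + 4410000 + 5964000 + 650000 + 3186000 + 7089000 + 6554000 + 3696000 + 990000 = 35348000
Σ wᵢ·x = 2×53 + 5×30 + 3×28 + 4×13 + 6×27 + 8×51 + 8×29 + 1×28 + 8×45
  = 106 + 150 + 84 + 52 + 162 + 408 + 232 + 28 + 360 = 1582
Ratio = 35348000 / 1582 = 22343.869

22340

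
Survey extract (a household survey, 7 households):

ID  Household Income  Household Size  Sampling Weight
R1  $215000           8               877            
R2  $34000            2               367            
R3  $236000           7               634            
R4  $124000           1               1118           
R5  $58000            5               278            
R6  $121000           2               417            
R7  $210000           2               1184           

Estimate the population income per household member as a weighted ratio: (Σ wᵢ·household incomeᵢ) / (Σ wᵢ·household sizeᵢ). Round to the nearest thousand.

45000

Σ wᵢ·y = 215000×877 + 34000×367 + 236000×634 + 124000×1118 + 58000×278 + 121000×417 + 210000×1184
  = 188555000 + 12478000 + 149624000 + 138632000 + 16124000 + 50457000 + 248640000 = 804510000
Σ wᵢ·x = 8×877 + 2×367 + 7×634 + 1×1118 + 5×278 + 2×417 + 2×1184
  = 17898
Ratio = 804510000 / 17898 = 44949.715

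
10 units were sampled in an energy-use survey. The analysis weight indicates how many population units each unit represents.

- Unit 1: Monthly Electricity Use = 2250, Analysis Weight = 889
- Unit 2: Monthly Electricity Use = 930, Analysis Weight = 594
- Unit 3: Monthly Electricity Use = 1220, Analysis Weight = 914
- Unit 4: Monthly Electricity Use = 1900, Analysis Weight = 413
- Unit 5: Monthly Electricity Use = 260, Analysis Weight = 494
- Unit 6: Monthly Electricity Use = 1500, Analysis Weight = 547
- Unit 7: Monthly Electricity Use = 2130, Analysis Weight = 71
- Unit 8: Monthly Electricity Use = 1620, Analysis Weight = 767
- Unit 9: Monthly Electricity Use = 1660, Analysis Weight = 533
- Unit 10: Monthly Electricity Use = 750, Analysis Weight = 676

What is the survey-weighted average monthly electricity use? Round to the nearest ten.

1390

Weighted sum = 2250×889 + 930×594 + 1220×914 + 1900×413 + 260×494 + 1500×547 + 2130×71 + 1620×767 + 1660×533 + 750×676
  = 2000250 + 552420 + 1115080 + 784700 + 128440 + 820500 + 151230 + 1242540 + 884780 + 507000 = 8186940
Sum of weights = 889 + 594 + 914 + 413 + 494 + 547 + 71 + 767 + 533 + 676 = 5898
Weighted mean = 8186940 / 5898 = 1388.0875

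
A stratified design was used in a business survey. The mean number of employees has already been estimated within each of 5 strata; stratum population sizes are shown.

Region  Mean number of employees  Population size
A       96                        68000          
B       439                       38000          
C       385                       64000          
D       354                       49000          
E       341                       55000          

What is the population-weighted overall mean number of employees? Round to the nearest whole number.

306

Σ Nₕ·x̄ₕ = 83951000
Σ Nₕ = 68000 + 38000 + 64000 + 49000 + 55000 = 274000
Overall mean = 83951000 / 274000 = 306.39051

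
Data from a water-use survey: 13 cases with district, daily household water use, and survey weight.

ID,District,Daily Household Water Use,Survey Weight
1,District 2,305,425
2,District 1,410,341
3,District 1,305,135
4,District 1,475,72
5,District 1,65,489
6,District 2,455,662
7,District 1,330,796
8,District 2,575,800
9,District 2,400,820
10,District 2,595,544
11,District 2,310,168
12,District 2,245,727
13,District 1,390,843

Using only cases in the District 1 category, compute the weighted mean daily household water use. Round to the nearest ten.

310

District 1 rows: 2, 3, 4, 5, 7, 13
Weighted sum = 410×341 + 305×135 + 475×72 + 65×489 + 330×796 + 390×843
  = 139810 + 41175 + 34200 + 31785 + 262680 + 328770 = 838420
Sum of weights = 341 + 135 + 72 + 489 + 796 + 843 = 2676
Weighted mean = 838420 / 2676 = 313.31091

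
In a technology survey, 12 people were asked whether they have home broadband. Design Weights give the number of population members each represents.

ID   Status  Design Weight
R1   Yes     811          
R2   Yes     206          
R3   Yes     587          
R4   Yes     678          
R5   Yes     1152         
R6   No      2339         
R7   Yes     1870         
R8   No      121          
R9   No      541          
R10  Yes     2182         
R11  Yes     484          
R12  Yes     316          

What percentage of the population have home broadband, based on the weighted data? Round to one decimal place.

73.4

Sum of weights for 'Yes' = 811 + 206 + 587 + 678 + 1152 + 1870 + 2182 + 484 + 316 = 8286
Total weight = 811 + 206 + 587 + 678 + 1152 + 2339 + 1870 + 121 + 541 + 2182 + 484 + 316 = 11287
Weighted proportion = 8286 / 11287 = 0.7341189 → 73.41189%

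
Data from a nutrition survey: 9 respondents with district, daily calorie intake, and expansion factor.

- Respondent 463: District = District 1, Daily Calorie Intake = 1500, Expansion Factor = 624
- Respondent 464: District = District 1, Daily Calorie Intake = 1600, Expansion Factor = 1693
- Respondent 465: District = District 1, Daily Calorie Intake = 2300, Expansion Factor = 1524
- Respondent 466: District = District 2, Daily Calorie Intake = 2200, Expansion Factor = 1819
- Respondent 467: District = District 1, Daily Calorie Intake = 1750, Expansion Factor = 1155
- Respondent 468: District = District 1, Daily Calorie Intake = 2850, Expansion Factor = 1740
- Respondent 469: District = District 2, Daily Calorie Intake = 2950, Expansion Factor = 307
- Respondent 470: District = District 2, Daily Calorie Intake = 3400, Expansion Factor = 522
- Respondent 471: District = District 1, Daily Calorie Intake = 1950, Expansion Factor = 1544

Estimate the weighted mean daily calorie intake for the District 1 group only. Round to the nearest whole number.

District 1 rows: 463, 464, 465, 467, 468, 471
Weighted sum = 1500×624 + 1600×1693 + 2300×1524 + 1750×1155 + 2850×1740 + 1950×1544
  = 17141050
Sum of weights = 624 + 1693 + 1524 + 1155 + 1740 + 1544 = 8280
Weighted mean = 17141050 / 8280 = 2070.1751

2070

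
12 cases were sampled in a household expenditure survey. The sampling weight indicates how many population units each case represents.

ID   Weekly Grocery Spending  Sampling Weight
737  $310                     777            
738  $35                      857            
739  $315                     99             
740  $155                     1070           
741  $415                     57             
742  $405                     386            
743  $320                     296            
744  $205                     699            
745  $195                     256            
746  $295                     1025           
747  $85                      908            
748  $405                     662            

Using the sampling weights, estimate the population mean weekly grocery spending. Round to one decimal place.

Weighted sum = 310×777 + 35×857 + 315×99 + 155×1070 + 415×57 + 405×386 + 320×296 + 205×699 + 195×256 + 295×1025 + 85×908 + 405×662
  = 1583485
Sum of weights = 777 + 857 + 99 + 1070 + 57 + 386 + 296 + 699 + 256 + 1025 + 908 + 662 = 7092
Weighted mean = 1583485 / 7092 = 223.27764

223.3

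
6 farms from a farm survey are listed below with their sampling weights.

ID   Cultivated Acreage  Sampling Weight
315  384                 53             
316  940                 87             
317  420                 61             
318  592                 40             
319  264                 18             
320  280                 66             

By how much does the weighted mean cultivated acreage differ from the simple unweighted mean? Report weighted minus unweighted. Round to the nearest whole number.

Unweighted sum = 384 + 940 + 420 + 592 + 264 + 280 = 2880
Unweighted mean = 2880 / 6 = 480
Weighted sum = 384×53 + 940×87 + 420×61 + 592×40 + 264×18 + 280×66
  = 20352 + 81780 + 25620 + 23680 + 4752 + 18480 = 174664
Sum of weights = 53 + 87 + 61 + 40 + 18 + 66 = 325
Weighted mean = 174664 / 325 = 537.42769
Difference (weighted minus unweighted) = 57.427692

57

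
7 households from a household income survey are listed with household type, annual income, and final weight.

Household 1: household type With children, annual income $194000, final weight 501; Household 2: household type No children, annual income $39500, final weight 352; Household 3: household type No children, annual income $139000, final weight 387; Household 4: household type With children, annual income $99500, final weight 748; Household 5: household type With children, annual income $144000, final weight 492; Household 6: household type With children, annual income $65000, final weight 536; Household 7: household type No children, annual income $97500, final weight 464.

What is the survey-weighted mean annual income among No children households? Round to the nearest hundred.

No children rows: 2, 3, 7
Weighted sum = 112937000
Sum of weights = 352 + 387 + 464 = 1203
Weighted mean = 112937000 / 1203 = 93879.468

93900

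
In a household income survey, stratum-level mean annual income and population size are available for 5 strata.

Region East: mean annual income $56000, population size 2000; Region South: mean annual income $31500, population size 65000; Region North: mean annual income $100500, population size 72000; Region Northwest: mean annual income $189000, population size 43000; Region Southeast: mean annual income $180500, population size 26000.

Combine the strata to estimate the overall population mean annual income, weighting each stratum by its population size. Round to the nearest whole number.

106805

Σ Nₕ·x̄ₕ = 56000×2000 + 31500×65000 + 100500×72000 + 189000×43000 + 180500×26000
  = 112000000 + 2047500000 + 7236000000 + 8127000000 + 4693000000 = 22215500000
Σ Nₕ = 2000 + 65000 + 72000 + 43000 + 26000 = 208000
Overall mean = 22215500000 / 208000 = 106805.29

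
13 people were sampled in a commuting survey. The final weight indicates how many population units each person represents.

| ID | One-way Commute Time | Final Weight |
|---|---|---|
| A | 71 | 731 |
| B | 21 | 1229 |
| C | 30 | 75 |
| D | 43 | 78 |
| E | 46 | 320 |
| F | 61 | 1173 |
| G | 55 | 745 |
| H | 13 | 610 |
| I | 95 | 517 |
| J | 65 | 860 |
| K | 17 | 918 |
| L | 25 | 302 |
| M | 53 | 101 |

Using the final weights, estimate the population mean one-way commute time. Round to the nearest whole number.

46

Weighted sum = 352016
Sum of weights = 7659
Weighted mean = 352016 / 7659 = 45.961092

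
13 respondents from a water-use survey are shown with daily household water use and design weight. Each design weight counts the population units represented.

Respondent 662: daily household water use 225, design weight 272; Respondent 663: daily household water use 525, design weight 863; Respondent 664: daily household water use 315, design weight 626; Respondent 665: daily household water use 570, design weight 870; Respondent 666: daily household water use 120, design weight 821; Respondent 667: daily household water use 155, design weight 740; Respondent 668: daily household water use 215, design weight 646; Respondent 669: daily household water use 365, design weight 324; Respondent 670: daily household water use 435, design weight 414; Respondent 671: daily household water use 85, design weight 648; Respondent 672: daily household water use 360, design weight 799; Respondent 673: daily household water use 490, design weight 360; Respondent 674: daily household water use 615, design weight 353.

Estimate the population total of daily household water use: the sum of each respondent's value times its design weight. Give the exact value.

Weighted total = 2594040

2594040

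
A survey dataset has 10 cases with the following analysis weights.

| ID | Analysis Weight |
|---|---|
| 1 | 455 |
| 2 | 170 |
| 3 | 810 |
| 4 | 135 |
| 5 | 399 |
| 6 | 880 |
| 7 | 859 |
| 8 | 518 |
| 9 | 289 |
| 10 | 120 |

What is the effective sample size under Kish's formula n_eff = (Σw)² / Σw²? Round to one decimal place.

7.3

Σ wᵢ = 455 + 170 + 810 + 135 + 399 + 880 + 859 + 518 + 289 + 120 = 4635
Σ wᵢ² = 207025 + 28900 + 656100 + 18225 + 159201 + 774400 + 737881 + 268324 + 83521 + 14400 = 2947977
n_eff = 4635² / 2947977 = 21483225 / 2947977 = 7.2874466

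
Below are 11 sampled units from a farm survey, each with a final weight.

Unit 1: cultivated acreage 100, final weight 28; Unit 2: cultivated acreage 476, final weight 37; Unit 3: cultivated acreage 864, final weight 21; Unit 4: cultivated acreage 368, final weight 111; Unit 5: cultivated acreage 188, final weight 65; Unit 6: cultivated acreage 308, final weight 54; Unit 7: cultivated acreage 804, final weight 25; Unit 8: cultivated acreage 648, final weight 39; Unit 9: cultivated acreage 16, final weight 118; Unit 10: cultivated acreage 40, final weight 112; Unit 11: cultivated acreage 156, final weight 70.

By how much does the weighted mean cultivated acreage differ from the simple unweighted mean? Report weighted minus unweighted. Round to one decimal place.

-109.4

Unweighted sum = 100 + 476 + 864 + 368 + 188 + 308 + 804 + 648 + 16 + 40 + 156 = 3968
Unweighted mean = 3968 / 11 = 360.72727
Weighted sum = 100×28 + 476×37 + 864×21 + 368×111 + 188×65 + 308×54 + 804×25 + 648×39 + 16×118 + 40×112 + 156×70
  = 2800 + 17612 + 18144 + 40848 + 12220 + 16632 + 20100 + 25272 + 1888 + 4480 + 10920 = 170916
Sum of weights = 28 + 37 + 21 + 111 + 65 + 54 + 25 + 39 + 118 + 112 + 70 = 680
Weighted mean = 170916 / 680 = 251.34706
Difference (weighted minus unweighted) = -109.38021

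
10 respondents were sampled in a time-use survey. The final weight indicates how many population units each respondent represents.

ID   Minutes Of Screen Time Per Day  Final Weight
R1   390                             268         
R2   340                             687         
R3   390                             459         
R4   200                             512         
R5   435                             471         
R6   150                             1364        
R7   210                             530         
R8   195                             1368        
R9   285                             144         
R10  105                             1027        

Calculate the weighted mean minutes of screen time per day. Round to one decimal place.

Weighted sum = 390×268 + 340×687 + 390×459 + 200×512 + 435×471 + 150×1364 + 210×530 + 195×1368 + 285×144 + 105×1027
  = 104520 + 233580 + 179010 + 102400 + 204885 + 204600 + 111300 + 266760 + 41040 + 107835 = 1555930
Sum of weights = 6830
Weighted mean = 1555930 / 6830 = 227.8082

227.8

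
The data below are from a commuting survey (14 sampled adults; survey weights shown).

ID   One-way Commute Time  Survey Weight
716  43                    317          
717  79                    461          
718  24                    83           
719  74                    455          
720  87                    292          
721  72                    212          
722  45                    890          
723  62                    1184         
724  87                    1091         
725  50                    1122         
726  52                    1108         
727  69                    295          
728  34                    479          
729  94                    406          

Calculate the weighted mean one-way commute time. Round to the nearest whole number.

62

Weighted sum = 523276
Sum of weights = 8395
Weighted mean = 523276 / 8395 = 62.331864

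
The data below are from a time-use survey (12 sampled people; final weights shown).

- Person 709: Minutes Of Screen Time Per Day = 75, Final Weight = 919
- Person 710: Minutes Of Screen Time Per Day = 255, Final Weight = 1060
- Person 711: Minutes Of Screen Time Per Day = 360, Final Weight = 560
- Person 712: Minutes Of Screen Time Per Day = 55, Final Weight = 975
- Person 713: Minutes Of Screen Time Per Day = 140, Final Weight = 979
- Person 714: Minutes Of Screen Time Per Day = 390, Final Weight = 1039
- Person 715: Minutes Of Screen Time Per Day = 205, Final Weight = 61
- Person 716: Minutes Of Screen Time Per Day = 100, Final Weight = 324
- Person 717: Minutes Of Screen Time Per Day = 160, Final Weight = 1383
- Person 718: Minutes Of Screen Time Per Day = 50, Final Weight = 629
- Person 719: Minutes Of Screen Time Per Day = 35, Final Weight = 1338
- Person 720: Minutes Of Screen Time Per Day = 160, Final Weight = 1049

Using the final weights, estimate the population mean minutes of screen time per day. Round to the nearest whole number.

Weighted sum = 75×919 + 255×1060 + 360×560 + 55×975 + 140×979 + 390×1039 + 205×61 + 100×324 + 160×1383 + 50×629 + 35×1338 + 160×1049
  = 1649025
Sum of weights = 10316
Weighted mean = 1649025 / 10316 = 159.8512

160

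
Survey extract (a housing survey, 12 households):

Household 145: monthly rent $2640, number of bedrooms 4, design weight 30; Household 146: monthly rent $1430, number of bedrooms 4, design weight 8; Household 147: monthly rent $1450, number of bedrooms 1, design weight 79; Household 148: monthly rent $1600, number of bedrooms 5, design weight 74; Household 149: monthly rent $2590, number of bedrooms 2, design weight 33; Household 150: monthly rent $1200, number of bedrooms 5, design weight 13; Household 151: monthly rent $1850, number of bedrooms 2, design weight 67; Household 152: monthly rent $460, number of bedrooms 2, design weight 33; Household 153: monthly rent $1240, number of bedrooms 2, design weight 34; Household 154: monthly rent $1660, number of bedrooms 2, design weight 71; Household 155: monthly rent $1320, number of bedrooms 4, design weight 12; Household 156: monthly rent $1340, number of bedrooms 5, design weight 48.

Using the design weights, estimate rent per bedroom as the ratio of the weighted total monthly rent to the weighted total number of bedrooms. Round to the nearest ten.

560

Σ wᵢ·y = 2640×30 + 1430×8 + 1450×79 + 1600×74 + 2590×33 + 1200×13 + 1850×67 + 460×33 + 1240×34 + 1660×71 + 1320×12 + 1340×48
  = 79200 + 11440 + 114550 + 118400 + 85470 + 15600 + 123950 + 15180 + 42160 + 117860 + 15840 + 64320 = 803970
Σ wᵢ·x = 4×30 + 4×8 + 1×79 + 5×74 + 2×33 + 5×13 + 2×67 + 2×33 + 2×34 + 2×71 + 4×12 + 5×48
  = 1430
Ratio = 803970 / 1430 = 562.21678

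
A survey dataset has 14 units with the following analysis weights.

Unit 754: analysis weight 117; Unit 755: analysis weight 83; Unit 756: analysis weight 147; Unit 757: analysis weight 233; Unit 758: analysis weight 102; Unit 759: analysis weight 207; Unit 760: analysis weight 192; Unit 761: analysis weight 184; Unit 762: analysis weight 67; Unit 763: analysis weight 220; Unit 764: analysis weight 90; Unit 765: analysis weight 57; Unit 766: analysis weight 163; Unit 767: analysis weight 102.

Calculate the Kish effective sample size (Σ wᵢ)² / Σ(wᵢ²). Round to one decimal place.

Σ wᵢ = 1964
Σ wᵢ² = 321660
n_eff = 1964² / 321660 = 3857296 / 321660 = 11.991842

12.0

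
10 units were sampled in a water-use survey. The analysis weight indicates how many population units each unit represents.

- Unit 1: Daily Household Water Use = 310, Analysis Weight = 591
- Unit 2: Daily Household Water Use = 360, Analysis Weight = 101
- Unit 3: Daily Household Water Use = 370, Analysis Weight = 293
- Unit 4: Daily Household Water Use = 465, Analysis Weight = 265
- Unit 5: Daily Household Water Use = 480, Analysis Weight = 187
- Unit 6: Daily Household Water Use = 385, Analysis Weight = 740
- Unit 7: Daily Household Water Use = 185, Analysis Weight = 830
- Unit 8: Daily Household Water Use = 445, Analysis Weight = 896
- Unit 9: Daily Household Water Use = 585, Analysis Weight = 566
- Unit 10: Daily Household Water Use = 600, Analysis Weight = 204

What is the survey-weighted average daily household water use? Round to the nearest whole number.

Weighted sum = 310×591 + 360×101 + 370×293 + 465×265 + 480×187 + 385×740 + 185×830 + 445×896 + 585×566 + 600×204
  = 183210 + 36360 + 108410 + 123225 + 89760 + 284900 + 153550 + 398720 + 331110 + 122400 = 1831645
Sum of weights = 591 + 101 + 293 + 265 + 187 + 740 + 830 + 896 + 566 + 204 = 4673
Weighted mean = 1831645 / 4673 = 391.96341

392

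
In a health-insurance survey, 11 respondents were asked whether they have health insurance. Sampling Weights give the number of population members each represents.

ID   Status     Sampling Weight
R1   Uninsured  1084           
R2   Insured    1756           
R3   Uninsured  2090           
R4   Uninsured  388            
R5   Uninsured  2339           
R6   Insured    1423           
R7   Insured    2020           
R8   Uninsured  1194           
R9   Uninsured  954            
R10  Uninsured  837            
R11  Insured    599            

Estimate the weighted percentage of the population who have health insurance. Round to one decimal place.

39.5

Sum of weights for 'Insured' = 1756 + 1423 + 2020 + 599 = 5798
Total weight = 1084 + 1756 + 2090 + 388 + 2339 + 1423 + 2020 + 1194 + 954 + 837 + 599 = 14684
Weighted proportion = 5798 / 14684 = 0.39485154 → 39.485154%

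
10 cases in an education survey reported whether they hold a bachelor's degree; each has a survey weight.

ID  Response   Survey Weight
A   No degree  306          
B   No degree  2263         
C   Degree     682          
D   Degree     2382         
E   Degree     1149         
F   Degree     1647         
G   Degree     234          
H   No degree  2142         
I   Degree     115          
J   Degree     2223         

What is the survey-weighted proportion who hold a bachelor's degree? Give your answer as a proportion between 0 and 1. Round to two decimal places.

0.64

Sum of weights for 'Degree' = 682 + 2382 + 1149 + 1647 + 234 + 115 + 2223 = 8432
Total weight = 306 + 2263 + 682 + 2382 + 1149 + 1647 + 234 + 2142 + 115 + 2223 = 13143
Weighted proportion = 8432 / 13143 = 0.64155824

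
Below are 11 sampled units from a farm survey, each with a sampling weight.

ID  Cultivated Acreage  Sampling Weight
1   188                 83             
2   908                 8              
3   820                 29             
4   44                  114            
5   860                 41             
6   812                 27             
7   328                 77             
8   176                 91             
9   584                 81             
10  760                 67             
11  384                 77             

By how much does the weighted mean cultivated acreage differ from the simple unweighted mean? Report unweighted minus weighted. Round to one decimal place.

133.2

Unweighted sum = 188 + 908 + 820 + 44 + 860 + 812 + 328 + 176 + 584 + 760 + 384 = 5864
Unweighted mean = 5864 / 11 = 533.09091
Weighted sum = 188×83 + 908×8 + 820×29 + 44×114 + 860×41 + 812×27 + 328×77 + 176×91 + 584×81 + 760×67 + 384×77
  = 277912
Sum of weights = 83 + 8 + 29 + 114 + 41 + 27 + 77 + 91 + 81 + 67 + 77 = 695
Weighted mean = 277912 / 695 = 399.87338
Difference (unweighted minus weighted) = 133.21753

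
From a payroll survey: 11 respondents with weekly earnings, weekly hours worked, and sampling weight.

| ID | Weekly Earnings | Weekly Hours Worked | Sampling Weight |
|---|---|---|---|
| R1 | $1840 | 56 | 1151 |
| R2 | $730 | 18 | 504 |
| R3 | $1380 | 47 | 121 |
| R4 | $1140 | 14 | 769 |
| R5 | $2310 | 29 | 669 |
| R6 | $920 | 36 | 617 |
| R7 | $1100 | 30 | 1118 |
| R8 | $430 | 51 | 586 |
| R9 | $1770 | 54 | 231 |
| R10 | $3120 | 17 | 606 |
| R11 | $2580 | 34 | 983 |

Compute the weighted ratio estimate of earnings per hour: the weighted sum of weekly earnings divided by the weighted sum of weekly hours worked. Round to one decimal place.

Σ wᵢ·y = 1840×1151 + 730×504 + 1380×121 + 1140×769 + 2310×669 + 920×617 + 1100×1118 + 430×586 + 1770×231 + 3120×606 + 2580×983
  = 2117840 + 367920 + 166980 + 876660 + 1545390 + 567640 + 1229800 + 251980 + 408870 + 1890720 + 2536140 = 11959940
Σ wᵢ·x = 56×1151 + 18×504 + 47×121 + 14×769 + 29×669 + 36×617 + 30×1118 + 51×586 + 54×231 + 17×606 + 34×983
  = 251218
Ratio = 11959940 / 251218 = 47.607815

47.6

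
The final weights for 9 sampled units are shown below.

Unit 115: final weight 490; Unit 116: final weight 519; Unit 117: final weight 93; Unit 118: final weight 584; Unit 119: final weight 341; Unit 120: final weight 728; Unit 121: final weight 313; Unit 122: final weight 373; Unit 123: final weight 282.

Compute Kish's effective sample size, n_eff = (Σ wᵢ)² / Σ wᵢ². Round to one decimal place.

7.6

Σ wᵢ = 490 + 519 + 93 + 584 + 341 + 728 + 313 + 373 + 282 = 3723
Σ wᵢ² = 240100 + 269361 + 8649 + 341056 + 116281 + 529984 + 97969 + 139129 + 79524 = 1822053
n_eff = 3723² / 1822053 = 13860729 / 1822053 = 7.6072041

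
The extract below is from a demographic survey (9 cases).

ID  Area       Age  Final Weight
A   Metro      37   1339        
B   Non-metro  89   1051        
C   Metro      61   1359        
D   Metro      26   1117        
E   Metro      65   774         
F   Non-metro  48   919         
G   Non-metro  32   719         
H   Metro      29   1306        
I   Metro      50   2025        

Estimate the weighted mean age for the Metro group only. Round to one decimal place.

44.3

Metro rows: A, C, D, E, H, I
Weighted sum = 37×1339 + 61×1359 + 26×1117 + 65×774 + 29×1306 + 50×2025
  = 49543 + 82899 + 29042 + 50310 + 37874 + 101250 = 350918
Sum of weights = 1339 + 1359 + 1117 + 774 + 1306 + 2025 = 7920
Weighted mean = 350918 / 7920 = 44.307828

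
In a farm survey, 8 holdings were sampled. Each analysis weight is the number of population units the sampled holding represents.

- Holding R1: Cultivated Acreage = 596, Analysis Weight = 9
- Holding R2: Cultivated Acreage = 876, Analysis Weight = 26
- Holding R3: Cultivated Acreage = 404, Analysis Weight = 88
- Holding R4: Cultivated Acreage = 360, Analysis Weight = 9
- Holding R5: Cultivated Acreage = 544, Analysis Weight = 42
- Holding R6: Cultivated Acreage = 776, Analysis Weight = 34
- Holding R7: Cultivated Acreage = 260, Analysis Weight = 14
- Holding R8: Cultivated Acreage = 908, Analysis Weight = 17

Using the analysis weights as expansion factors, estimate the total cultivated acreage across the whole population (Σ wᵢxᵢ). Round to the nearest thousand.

135000

Weighted total = 596×9 + 876×26 + 404×88 + 360×9 + 544×42 + 776×34 + 260×14 + 908×17
  = 5364 + 22776 + 35552 + 3240 + 22848 + 26384 + 3640 + 15436 = 135240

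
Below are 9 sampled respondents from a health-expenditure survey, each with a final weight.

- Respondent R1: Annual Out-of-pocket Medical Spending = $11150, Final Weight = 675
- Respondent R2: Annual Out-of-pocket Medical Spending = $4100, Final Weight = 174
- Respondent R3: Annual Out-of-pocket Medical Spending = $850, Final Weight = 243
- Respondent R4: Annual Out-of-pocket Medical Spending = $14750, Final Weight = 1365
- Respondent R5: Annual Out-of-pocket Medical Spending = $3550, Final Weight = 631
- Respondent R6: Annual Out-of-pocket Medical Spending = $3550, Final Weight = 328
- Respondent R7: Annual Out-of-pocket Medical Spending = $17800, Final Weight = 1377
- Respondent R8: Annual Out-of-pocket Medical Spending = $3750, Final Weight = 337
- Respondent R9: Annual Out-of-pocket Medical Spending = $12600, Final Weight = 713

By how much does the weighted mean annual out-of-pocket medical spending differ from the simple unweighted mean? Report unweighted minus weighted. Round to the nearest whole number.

Unweighted sum = 11150 + 4100 + 850 + 14750 + 3550 + 3550 + 17800 + 3750 + 12600 = 72100
Unweighted mean = 72100 / 9 = 8011.1111
Weighted sum = 11150×675 + 4100×174 + 850×243 + 14750×1365 + 3550×631 + 3550×328 + 17800×1377 + 3750×337 + 12600×713
  = 66742550
Sum of weights = 675 + 174 + 243 + 1365 + 631 + 328 + 1377 + 337 + 713 = 5843
Weighted mean = 66742550 / 5843 = 11422.651
Difference (unweighted minus weighted) = -3411.5399

-3412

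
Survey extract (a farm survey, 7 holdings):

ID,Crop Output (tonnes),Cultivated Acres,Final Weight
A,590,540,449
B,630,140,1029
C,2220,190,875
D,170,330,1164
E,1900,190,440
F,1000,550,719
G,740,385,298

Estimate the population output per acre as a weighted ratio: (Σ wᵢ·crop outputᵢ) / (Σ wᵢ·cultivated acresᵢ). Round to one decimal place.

3.2

Σ wᵢ·y = 590×449 + 630×1029 + 2220×875 + 170×1164 + 1900×440 + 1000×719 + 740×298
  = 264910 + 648270 + 1942500 + 197880 + 836000 + 719000 + 220520 = 4829080
Σ wᵢ·x = 1530670
Ratio = 4829080 / 1530670 = 3.1548799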